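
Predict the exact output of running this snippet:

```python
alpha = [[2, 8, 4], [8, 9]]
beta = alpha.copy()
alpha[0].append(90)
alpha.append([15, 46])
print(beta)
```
[[2, 8, 4, 90], [8, 9]]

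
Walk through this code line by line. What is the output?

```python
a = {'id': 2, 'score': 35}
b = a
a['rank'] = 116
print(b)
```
{'id': 2, 'score': 35, 'rank': 116}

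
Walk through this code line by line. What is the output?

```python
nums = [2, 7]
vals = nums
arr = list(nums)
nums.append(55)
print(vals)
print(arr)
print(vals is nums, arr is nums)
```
[2, 7, 55]
[2, 7]
True False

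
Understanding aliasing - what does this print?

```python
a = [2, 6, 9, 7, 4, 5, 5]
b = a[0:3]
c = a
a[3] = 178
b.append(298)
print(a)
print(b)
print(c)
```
[2, 6, 9, 178, 4, 5, 5]
[2, 6, 9, 298]
[2, 6, 9, 178, 4, 5, 5]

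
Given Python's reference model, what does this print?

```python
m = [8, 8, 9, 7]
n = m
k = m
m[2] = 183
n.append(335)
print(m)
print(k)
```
[8, 8, 183, 7, 335]
[8, 8, 183, 7, 335]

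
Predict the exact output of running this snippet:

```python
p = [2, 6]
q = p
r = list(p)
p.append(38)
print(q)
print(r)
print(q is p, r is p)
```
[2, 6, 38]
[2, 6]
True False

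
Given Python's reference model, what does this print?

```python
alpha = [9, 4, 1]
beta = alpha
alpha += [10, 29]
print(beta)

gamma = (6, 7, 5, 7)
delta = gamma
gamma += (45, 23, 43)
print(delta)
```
[9, 4, 1, 10, 29]
(6, 7, 5, 7)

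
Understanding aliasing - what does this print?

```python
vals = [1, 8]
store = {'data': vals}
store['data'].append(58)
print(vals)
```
[1, 8, 58]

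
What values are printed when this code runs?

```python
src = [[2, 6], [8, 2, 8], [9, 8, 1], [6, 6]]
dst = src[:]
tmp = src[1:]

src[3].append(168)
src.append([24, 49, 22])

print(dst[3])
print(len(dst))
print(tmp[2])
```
[6, 6, 168]
4
[6, 6, 168]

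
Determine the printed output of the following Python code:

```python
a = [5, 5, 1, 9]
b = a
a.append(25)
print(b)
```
[5, 5, 1, 9, 25]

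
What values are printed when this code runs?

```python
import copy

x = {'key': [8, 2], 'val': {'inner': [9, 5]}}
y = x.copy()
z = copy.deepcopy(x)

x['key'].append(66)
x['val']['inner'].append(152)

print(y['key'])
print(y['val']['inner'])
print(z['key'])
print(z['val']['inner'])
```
[8, 2, 66]
[9, 5, 152]
[8, 2]
[9, 5]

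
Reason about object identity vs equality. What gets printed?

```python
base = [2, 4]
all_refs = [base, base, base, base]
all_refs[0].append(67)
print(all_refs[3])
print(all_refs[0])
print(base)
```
[2, 4, 67]
[2, 4, 67]
[2, 4, 67]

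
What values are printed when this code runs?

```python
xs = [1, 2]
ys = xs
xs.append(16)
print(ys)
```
[1, 2, 16]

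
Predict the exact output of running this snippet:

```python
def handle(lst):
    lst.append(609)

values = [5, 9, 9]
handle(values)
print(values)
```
[5, 9, 9, 609]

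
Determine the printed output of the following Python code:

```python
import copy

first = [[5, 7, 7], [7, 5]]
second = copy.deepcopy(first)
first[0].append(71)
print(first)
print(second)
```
[[5, 7, 7, 71], [7, 5]]
[[5, 7, 7], [7, 5]]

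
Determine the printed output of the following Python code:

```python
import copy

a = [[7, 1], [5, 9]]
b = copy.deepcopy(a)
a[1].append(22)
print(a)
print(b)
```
[[7, 1], [5, 9, 22]]
[[7, 1], [5, 9]]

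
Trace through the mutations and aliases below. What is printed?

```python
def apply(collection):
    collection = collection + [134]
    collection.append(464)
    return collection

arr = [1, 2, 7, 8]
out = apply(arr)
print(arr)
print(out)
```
[1, 2, 7, 8]
[1, 2, 7, 8, 134, 464]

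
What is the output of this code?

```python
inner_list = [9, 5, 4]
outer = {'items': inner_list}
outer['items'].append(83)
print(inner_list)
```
[9, 5, 4, 83]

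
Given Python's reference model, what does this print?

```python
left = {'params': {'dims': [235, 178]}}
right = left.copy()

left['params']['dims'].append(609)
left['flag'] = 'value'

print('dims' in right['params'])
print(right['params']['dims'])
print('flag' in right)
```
True
[235, 178, 609]
False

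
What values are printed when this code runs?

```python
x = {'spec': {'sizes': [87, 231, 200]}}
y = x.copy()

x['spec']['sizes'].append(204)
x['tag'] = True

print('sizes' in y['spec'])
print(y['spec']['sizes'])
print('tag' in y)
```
True
[87, 231, 200, 204]
False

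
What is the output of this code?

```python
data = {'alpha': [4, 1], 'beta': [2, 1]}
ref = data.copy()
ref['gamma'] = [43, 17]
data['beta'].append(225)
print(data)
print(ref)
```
{'alpha': [4, 1], 'beta': [2, 1, 225]}
{'alpha': [4, 1], 'beta': [2, 1, 225], 'gamma': [43, 17]}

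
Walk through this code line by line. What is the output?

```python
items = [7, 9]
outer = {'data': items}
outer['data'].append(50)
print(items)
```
[7, 9, 50]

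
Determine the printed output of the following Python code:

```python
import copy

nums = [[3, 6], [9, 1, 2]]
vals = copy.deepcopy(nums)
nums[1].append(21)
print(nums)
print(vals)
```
[[3, 6], [9, 1, 2, 21]]
[[3, 6], [9, 1, 2]]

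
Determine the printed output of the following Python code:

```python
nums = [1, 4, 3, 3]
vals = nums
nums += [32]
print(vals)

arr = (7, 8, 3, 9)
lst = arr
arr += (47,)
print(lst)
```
[1, 4, 3, 3, 32]
(7, 8, 3, 9)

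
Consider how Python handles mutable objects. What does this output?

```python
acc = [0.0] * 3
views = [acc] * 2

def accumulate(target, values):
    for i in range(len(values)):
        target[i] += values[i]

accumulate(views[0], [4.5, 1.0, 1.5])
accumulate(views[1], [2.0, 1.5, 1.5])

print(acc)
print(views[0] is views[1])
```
[6.5, 2.5, 3.0]
True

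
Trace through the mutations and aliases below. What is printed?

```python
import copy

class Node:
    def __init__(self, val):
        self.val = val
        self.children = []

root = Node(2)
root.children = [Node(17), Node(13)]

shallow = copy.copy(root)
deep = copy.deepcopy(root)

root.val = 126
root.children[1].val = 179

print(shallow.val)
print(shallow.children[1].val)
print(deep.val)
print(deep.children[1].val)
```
2
179
2
13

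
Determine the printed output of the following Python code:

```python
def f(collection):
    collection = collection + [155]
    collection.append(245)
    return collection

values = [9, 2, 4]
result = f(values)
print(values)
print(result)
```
[9, 2, 4]
[9, 2, 4, 155, 245]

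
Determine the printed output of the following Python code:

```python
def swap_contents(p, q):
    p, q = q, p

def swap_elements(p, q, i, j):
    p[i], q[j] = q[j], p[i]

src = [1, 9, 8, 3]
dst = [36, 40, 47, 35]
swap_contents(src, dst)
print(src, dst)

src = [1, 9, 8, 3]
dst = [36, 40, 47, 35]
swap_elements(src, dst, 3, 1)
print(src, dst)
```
[1, 9, 8, 3] [36, 40, 47, 35]
[1, 9, 8, 40] [36, 3, 47, 35]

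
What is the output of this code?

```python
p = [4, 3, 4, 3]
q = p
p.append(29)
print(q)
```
[4, 3, 4, 3, 29]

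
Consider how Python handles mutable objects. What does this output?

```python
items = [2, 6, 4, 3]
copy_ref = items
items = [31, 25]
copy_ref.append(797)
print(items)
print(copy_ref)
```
[31, 25]
[2, 6, 4, 3, 797]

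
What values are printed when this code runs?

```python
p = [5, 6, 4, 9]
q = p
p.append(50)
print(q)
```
[5, 6, 4, 9, 50]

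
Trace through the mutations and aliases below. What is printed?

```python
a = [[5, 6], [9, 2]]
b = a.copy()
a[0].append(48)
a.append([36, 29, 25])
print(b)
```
[[5, 6, 48], [9, 2]]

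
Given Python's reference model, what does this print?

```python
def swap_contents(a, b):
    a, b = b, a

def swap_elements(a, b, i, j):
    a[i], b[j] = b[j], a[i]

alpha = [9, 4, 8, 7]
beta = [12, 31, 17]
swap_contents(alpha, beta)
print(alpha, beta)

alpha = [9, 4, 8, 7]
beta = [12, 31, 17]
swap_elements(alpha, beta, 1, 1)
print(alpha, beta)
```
[9, 4, 8, 7] [12, 31, 17]
[9, 31, 8, 7] [12, 4, 17]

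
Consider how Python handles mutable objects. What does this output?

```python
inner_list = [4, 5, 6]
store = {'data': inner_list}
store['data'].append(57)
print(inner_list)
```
[4, 5, 6, 57]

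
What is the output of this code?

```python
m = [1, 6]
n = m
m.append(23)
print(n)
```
[1, 6, 23]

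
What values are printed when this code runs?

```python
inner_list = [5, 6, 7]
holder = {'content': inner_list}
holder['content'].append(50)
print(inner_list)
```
[5, 6, 7, 50]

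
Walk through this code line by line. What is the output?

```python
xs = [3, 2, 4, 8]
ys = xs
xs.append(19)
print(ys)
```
[3, 2, 4, 8, 19]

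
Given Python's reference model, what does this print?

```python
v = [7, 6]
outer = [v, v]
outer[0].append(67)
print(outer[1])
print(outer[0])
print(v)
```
[7, 6, 67]
[7, 6, 67]
[7, 6, 67]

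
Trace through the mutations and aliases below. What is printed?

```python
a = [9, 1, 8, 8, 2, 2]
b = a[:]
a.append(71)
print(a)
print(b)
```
[9, 1, 8, 8, 2, 2, 71]
[9, 1, 8, 8, 2, 2]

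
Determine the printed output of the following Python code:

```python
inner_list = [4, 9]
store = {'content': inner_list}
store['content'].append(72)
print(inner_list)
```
[4, 9, 72]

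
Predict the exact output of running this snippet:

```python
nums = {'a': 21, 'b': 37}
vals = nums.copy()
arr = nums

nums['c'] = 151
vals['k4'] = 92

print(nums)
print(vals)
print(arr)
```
{'a': 21, 'b': 37, 'c': 151}
{'a': 21, 'b': 37, 'k4': 92}
{'a': 21, 'b': 37, 'c': 151}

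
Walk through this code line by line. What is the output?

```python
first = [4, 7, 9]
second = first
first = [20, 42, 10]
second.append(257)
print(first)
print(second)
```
[20, 42, 10]
[4, 7, 9, 257]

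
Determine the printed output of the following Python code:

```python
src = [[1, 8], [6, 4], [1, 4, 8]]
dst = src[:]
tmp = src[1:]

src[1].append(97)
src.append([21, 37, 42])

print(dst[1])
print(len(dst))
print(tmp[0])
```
[6, 4, 97]
3
[6, 4, 97]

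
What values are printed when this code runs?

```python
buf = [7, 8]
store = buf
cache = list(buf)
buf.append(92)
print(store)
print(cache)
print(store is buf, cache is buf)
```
[7, 8, 92]
[7, 8]
True False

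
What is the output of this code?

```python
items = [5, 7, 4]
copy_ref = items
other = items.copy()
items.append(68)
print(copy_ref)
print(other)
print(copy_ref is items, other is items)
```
[5, 7, 4, 68]
[5, 7, 4]
True False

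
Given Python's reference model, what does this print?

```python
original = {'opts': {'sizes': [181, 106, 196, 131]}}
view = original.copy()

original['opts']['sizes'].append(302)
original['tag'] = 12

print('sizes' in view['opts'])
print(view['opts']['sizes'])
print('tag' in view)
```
True
[181, 106, 196, 131, 302]
False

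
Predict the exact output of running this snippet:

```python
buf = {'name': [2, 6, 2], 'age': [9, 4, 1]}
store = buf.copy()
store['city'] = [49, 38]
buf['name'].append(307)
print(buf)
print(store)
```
{'name': [2, 6, 2, 307], 'age': [9, 4, 1]}
{'name': [2, 6, 2, 307], 'age': [9, 4, 1], 'city': [49, 38]}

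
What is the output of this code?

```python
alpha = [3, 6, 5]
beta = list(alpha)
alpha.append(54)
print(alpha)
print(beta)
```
[3, 6, 5, 54]
[3, 6, 5]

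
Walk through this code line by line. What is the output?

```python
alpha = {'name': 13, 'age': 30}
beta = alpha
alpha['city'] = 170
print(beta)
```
{'name': 13, 'age': 30, 'city': 170}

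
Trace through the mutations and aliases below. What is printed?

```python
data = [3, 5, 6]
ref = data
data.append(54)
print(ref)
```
[3, 5, 6, 54]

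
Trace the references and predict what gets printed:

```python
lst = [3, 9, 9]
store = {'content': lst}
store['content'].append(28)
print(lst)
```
[3, 9, 9, 28]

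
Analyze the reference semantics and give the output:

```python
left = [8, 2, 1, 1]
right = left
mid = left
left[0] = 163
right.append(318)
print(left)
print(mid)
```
[163, 2, 1, 1, 318]
[163, 2, 1, 1, 318]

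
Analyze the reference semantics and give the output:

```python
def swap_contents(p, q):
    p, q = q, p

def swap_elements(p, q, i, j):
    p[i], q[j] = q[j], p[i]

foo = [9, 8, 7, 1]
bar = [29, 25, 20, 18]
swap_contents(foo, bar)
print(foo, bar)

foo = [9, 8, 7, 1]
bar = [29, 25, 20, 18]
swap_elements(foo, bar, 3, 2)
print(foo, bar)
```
[9, 8, 7, 1] [29, 25, 20, 18]
[9, 8, 7, 20] [29, 25, 1, 18]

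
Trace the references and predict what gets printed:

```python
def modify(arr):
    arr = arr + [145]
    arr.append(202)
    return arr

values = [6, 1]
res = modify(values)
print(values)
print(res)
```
[6, 1]
[6, 1, 145, 202]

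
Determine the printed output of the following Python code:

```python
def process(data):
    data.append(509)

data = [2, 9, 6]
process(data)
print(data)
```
[2, 9, 6, 509]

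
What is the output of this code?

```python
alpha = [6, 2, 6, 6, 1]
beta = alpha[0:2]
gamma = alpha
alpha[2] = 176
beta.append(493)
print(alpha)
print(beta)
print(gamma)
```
[6, 2, 176, 6, 1]
[6, 2, 493]
[6, 2, 176, 6, 1]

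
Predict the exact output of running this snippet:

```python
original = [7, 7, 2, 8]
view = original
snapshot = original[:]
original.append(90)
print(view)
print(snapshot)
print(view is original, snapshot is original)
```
[7, 7, 2, 8, 90]
[7, 7, 2, 8]
True False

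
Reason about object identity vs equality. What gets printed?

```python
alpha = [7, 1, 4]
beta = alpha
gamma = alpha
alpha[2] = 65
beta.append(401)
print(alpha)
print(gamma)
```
[7, 1, 65, 401]
[7, 1, 65, 401]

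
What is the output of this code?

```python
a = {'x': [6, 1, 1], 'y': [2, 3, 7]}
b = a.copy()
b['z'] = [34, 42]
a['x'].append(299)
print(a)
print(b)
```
{'x': [6, 1, 1, 299], 'y': [2, 3, 7]}
{'x': [6, 1, 1, 299], 'y': [2, 3, 7], 'z': [34, 42]}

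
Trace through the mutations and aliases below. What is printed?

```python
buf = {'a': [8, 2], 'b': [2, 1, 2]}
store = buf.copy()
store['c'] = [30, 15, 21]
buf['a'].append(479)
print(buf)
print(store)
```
{'a': [8, 2, 479], 'b': [2, 1, 2]}
{'a': [8, 2, 479], 'b': [2, 1, 2], 'c': [30, 15, 21]}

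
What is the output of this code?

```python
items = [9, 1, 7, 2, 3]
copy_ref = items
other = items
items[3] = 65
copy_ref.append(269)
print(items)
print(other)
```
[9, 1, 7, 65, 3, 269]
[9, 1, 7, 65, 3, 269]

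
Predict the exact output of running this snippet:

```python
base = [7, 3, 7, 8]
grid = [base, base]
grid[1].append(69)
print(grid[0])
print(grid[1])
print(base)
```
[7, 3, 7, 8, 69]
[7, 3, 7, 8, 69]
[7, 3, 7, 8, 69]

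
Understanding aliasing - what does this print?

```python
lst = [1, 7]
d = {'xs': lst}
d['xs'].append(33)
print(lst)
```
[1, 7, 33]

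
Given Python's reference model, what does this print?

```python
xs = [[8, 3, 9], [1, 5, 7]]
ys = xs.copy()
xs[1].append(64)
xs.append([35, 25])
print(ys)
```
[[8, 3, 9], [1, 5, 7, 64]]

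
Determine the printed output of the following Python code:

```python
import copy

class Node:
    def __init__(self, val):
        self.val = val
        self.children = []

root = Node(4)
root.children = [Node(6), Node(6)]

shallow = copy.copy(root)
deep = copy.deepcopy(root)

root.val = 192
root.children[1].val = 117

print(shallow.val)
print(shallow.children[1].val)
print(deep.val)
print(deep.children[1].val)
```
4
117
4
6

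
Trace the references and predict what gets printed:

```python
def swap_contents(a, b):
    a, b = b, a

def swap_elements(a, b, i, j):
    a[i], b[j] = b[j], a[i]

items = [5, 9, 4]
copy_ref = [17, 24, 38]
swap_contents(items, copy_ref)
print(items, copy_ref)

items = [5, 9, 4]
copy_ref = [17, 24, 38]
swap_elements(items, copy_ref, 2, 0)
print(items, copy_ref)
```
[5, 9, 4] [17, 24, 38]
[5, 9, 17] [4, 24, 38]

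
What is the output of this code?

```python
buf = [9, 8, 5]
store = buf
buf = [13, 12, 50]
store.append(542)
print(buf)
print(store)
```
[13, 12, 50]
[9, 8, 5, 542]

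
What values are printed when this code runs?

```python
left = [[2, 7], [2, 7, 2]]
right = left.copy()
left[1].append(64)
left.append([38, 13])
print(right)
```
[[2, 7], [2, 7, 2, 64]]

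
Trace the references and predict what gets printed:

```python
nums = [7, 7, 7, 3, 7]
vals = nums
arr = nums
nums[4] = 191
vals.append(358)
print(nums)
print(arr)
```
[7, 7, 7, 3, 191, 358]
[7, 7, 7, 3, 191, 358]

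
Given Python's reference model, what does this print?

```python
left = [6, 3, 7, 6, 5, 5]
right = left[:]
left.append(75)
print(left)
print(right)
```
[6, 3, 7, 6, 5, 5, 75]
[6, 3, 7, 6, 5, 5]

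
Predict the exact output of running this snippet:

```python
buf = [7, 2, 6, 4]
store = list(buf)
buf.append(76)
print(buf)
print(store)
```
[7, 2, 6, 4, 76]
[7, 2, 6, 4]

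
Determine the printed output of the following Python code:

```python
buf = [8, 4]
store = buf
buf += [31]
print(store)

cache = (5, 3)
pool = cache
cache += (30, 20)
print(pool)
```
[8, 4, 31]
(5, 3)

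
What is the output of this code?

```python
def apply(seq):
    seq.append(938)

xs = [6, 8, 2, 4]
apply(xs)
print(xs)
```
[6, 8, 2, 4, 938]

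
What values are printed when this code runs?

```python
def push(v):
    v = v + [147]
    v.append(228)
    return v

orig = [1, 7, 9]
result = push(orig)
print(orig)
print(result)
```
[1, 7, 9]
[1, 7, 9, 147, 228]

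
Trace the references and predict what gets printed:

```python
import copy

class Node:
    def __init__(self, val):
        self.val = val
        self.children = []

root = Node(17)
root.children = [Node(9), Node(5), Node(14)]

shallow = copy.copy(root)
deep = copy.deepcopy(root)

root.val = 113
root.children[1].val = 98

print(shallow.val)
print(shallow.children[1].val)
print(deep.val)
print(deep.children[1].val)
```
17
98
17
5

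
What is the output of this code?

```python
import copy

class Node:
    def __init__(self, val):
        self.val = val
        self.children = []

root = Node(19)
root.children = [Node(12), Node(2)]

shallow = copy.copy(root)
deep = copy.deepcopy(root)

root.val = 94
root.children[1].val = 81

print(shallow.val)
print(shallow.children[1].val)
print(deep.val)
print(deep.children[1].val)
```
19
81
19
2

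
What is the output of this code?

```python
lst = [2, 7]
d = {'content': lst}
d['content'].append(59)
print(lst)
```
[2, 7, 59]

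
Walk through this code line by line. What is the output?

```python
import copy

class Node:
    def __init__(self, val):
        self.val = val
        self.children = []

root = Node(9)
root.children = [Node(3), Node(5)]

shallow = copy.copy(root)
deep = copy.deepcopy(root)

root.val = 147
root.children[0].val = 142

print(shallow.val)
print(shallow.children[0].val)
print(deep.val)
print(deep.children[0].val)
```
9
142
9
3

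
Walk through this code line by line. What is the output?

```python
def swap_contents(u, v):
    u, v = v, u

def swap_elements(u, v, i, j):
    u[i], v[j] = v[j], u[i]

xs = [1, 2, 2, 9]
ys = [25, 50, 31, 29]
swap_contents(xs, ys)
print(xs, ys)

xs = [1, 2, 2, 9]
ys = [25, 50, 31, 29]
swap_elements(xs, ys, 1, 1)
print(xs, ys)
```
[1, 2, 2, 9] [25, 50, 31, 29]
[1, 50, 2, 9] [25, 2, 31, 29]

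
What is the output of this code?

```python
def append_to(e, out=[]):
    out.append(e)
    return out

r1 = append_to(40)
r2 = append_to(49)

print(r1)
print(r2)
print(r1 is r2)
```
[40, 49]
[40, 49]
True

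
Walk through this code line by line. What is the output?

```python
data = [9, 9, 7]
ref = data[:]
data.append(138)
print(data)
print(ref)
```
[9, 9, 7, 138]
[9, 9, 7]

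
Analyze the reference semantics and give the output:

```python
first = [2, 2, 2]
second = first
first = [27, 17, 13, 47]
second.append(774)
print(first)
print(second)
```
[27, 17, 13, 47]
[2, 2, 2, 774]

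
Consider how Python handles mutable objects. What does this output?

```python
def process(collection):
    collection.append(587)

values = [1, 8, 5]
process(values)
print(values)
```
[1, 8, 5, 587]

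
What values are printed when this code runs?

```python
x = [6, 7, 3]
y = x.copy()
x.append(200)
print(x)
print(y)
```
[6, 7, 3, 200]
[6, 7, 3]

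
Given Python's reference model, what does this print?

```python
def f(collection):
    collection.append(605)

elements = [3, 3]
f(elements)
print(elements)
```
[3, 3, 605]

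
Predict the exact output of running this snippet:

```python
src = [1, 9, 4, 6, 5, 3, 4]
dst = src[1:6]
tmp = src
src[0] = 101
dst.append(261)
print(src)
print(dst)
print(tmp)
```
[101, 9, 4, 6, 5, 3, 4]
[9, 4, 6, 5, 3, 261]
[101, 9, 4, 6, 5, 3, 4]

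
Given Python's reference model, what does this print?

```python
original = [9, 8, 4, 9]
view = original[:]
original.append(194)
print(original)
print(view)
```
[9, 8, 4, 9, 194]
[9, 8, 4, 9]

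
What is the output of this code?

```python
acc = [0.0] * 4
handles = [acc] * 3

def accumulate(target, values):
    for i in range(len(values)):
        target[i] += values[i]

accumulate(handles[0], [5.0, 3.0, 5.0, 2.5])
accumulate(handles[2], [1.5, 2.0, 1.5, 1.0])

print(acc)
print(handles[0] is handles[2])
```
[6.5, 5.0, 6.5, 3.5]
True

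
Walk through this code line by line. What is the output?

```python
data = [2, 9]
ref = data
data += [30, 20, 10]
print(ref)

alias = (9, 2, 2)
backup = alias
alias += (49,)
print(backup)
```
[2, 9, 30, 20, 10]
(9, 2, 2)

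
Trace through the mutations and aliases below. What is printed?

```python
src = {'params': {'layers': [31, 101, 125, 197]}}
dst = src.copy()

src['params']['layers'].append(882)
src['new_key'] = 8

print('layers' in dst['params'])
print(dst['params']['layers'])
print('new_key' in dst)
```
True
[31, 101, 125, 197, 882]
False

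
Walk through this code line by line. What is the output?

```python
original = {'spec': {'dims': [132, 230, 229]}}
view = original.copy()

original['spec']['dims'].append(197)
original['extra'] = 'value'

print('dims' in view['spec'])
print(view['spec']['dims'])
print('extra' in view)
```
True
[132, 230, 229, 197]
False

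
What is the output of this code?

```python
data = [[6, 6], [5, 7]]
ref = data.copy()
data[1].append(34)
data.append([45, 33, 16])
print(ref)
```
[[6, 6], [5, 7, 34]]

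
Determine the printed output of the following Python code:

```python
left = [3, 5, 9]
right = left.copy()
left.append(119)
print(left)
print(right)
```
[3, 5, 9, 119]
[3, 5, 9]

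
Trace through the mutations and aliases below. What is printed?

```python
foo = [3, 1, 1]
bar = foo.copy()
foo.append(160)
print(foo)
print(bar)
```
[3, 1, 1, 160]
[3, 1, 1]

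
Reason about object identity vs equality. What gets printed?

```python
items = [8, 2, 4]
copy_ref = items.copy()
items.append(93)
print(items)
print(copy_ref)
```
[8, 2, 4, 93]
[8, 2, 4]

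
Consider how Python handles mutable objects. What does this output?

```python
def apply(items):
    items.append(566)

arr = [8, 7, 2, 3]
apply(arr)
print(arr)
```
[8, 7, 2, 3, 566]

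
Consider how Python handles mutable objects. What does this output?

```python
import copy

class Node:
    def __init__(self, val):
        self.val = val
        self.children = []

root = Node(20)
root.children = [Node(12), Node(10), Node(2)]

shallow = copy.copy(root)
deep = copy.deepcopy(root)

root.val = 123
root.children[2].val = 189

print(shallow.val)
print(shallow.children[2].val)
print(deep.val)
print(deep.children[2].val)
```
20
189
20
2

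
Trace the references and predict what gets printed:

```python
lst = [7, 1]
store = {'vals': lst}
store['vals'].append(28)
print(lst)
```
[7, 1, 28]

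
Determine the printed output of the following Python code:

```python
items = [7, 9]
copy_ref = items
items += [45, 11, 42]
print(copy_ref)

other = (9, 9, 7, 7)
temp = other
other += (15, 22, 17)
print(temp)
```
[7, 9, 45, 11, 42]
(9, 9, 7, 7)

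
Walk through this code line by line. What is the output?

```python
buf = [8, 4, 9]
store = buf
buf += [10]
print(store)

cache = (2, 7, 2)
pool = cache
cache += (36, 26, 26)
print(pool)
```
[8, 4, 9, 10]
(2, 7, 2)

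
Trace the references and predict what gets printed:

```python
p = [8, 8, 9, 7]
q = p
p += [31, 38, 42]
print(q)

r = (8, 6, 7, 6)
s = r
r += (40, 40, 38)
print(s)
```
[8, 8, 9, 7, 31, 38, 42]
(8, 6, 7, 6)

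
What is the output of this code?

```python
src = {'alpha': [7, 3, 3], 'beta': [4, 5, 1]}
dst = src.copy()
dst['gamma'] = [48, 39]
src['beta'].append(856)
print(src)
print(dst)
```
{'alpha': [7, 3, 3], 'beta': [4, 5, 1, 856]}
{'alpha': [7, 3, 3], 'beta': [4, 5, 1, 856], 'gamma': [48, 39]}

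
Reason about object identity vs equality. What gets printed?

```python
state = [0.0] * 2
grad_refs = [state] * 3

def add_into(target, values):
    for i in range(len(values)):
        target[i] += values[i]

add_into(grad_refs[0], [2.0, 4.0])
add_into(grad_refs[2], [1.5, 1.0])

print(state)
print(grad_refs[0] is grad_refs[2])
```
[3.5, 5.0]
True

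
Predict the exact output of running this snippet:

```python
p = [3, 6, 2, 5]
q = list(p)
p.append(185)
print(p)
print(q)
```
[3, 6, 2, 5, 185]
[3, 6, 2, 5]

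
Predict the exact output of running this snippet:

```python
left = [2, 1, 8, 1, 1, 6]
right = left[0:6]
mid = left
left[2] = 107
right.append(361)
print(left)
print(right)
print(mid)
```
[2, 1, 107, 1, 1, 6]
[2, 1, 8, 1, 1, 6, 361]
[2, 1, 107, 1, 1, 6]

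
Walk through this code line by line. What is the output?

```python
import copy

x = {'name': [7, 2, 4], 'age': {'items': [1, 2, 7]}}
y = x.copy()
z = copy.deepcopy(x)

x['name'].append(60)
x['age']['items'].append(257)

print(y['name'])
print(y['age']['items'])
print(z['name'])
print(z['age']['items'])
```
[7, 2, 4, 60]
[1, 2, 7, 257]
[7, 2, 4]
[1, 2, 7]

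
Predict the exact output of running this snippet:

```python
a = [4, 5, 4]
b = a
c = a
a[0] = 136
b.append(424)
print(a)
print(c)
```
[136, 5, 4, 424]
[136, 5, 4, 424]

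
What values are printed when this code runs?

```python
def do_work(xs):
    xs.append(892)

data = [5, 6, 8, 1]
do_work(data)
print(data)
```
[5, 6, 8, 1, 892]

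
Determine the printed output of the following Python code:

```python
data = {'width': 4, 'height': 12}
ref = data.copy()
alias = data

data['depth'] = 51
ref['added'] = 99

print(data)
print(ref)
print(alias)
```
{'width': 4, 'height': 12, 'depth': 51}
{'width': 4, 'height': 12, 'added': 99}
{'width': 4, 'height': 12, 'depth': 51}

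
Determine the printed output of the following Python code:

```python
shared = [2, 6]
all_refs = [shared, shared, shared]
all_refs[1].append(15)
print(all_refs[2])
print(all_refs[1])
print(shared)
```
[2, 6, 15]
[2, 6, 15]
[2, 6, 15]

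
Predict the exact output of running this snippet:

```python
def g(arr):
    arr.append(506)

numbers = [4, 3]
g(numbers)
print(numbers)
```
[4, 3, 506]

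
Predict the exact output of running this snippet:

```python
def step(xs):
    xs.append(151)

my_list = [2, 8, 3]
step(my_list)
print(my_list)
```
[2, 8, 3, 151]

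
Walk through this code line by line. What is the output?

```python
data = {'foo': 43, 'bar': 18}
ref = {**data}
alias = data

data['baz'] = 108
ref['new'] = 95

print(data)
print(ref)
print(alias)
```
{'foo': 43, 'bar': 18, 'baz': 108}
{'foo': 43, 'bar': 18, 'new': 95}
{'foo': 43, 'bar': 18, 'baz': 108}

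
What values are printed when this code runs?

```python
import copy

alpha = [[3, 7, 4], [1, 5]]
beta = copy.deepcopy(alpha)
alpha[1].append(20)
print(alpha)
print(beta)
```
[[3, 7, 4], [1, 5, 20]]
[[3, 7, 4], [1, 5]]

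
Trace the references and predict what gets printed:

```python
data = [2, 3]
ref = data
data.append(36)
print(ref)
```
[2, 3, 36]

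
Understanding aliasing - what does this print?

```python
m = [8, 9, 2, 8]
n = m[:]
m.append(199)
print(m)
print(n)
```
[8, 9, 2, 8, 199]
[8, 9, 2, 8]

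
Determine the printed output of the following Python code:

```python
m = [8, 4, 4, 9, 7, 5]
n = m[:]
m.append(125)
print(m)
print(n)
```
[8, 4, 4, 9, 7, 5, 125]
[8, 4, 4, 9, 7, 5]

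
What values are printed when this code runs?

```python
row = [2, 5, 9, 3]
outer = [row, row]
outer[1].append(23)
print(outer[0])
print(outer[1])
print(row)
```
[2, 5, 9, 3, 23]
[2, 5, 9, 3, 23]
[2, 5, 9, 3, 23]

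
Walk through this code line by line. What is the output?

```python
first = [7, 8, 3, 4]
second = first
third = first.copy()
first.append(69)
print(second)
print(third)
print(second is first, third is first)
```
[7, 8, 3, 4, 69]
[7, 8, 3, 4]
True False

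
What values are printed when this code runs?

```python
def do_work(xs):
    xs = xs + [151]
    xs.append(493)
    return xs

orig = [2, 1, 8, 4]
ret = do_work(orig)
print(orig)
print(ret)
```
[2, 1, 8, 4]
[2, 1, 8, 4, 151, 493]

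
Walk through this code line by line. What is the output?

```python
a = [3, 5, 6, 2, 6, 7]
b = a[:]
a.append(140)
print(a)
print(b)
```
[3, 5, 6, 2, 6, 7, 140]
[3, 5, 6, 2, 6, 7]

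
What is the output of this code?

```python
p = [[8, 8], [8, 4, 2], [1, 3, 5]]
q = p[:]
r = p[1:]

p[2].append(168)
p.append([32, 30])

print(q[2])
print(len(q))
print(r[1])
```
[1, 3, 5, 168]
3
[1, 3, 5, 168]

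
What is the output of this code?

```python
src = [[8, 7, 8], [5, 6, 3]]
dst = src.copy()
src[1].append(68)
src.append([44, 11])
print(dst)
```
[[8, 7, 8], [5, 6, 3, 68]]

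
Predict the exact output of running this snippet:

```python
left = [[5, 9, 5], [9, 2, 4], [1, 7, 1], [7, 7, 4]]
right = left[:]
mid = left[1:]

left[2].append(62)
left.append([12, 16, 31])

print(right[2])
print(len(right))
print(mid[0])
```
[1, 7, 1, 62]
4
[9, 2, 4]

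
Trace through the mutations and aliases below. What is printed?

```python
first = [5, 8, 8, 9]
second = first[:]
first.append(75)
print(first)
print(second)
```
[5, 8, 8, 9, 75]
[5, 8, 8, 9]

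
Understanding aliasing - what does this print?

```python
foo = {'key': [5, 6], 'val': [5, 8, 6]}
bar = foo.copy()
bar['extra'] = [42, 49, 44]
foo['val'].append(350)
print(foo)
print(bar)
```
{'key': [5, 6], 'val': [5, 8, 6, 350]}
{'key': [5, 6], 'val': [5, 8, 6, 350], 'extra': [42, 49, 44]}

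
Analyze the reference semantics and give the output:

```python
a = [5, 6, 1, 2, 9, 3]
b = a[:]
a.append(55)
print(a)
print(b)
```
[5, 6, 1, 2, 9, 3, 55]
[5, 6, 1, 2, 9, 3]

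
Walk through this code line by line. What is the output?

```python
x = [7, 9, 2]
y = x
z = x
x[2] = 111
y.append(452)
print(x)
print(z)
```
[7, 9, 111, 452]
[7, 9, 111, 452]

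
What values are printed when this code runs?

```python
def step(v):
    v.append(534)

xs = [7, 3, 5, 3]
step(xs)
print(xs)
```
[7, 3, 5, 3, 534]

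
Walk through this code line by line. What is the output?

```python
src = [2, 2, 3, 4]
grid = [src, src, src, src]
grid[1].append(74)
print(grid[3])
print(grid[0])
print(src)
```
[2, 2, 3, 4, 74]
[2, 2, 3, 4, 74]
[2, 2, 3, 4, 74]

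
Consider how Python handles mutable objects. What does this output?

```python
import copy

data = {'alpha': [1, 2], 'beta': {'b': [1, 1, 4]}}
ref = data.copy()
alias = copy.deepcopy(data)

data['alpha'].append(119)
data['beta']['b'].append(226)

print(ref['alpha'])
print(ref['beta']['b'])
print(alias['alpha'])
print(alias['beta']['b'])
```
[1, 2, 119]
[1, 1, 4, 226]
[1, 2]
[1, 1, 4]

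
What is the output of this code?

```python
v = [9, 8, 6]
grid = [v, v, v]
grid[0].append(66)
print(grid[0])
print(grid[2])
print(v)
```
[9, 8, 6, 66]
[9, 8, 6, 66]
[9, 8, 6, 66]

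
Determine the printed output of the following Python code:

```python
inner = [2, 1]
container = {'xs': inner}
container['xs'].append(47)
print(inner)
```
[2, 1, 47]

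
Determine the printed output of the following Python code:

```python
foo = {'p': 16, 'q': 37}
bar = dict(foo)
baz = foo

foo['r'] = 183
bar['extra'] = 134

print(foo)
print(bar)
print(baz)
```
{'p': 16, 'q': 37, 'r': 183}
{'p': 16, 'q': 37, 'extra': 134}
{'p': 16, 'q': 37, 'r': 183}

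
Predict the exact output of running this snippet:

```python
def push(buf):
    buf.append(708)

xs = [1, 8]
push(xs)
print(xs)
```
[1, 8, 708]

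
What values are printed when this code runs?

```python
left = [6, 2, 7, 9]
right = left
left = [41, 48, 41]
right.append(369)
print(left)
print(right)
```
[41, 48, 41]
[6, 2, 7, 9, 369]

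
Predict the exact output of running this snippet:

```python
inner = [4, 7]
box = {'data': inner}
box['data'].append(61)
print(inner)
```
[4, 7, 61]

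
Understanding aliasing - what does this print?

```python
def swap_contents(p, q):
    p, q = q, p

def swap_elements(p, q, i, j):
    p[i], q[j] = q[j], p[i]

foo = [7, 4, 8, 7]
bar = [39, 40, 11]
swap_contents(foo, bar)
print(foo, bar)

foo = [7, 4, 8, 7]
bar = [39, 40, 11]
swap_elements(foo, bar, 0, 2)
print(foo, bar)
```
[7, 4, 8, 7] [39, 40, 11]
[11, 4, 8, 7] [39, 40, 7]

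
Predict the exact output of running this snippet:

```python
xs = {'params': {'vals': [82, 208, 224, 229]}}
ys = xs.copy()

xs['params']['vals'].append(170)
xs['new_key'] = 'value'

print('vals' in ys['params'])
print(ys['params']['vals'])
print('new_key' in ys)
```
True
[82, 208, 224, 229, 170]
False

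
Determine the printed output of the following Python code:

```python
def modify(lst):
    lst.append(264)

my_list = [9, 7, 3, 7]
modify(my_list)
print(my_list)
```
[9, 7, 3, 7, 264]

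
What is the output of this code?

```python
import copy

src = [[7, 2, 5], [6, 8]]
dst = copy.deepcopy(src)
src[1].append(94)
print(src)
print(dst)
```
[[7, 2, 5], [6, 8, 94]]
[[7, 2, 5], [6, 8]]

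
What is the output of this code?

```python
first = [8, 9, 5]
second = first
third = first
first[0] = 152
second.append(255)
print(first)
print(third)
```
[152, 9, 5, 255]
[152, 9, 5, 255]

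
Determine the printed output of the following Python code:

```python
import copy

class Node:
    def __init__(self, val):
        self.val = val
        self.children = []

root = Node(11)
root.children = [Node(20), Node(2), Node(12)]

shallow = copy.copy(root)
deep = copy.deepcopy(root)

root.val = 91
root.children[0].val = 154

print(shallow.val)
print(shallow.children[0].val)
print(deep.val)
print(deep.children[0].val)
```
11
154
11
20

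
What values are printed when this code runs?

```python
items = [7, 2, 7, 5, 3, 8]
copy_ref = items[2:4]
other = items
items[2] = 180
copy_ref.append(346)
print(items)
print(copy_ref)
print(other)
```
[7, 2, 180, 5, 3, 8]
[7, 5, 346]
[7, 2, 180, 5, 3, 8]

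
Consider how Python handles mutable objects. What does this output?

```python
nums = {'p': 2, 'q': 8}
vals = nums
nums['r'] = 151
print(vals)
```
{'p': 2, 'q': 8, 'r': 151}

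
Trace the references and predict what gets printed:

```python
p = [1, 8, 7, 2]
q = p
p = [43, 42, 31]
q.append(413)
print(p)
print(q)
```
[43, 42, 31]
[1, 8, 7, 2, 413]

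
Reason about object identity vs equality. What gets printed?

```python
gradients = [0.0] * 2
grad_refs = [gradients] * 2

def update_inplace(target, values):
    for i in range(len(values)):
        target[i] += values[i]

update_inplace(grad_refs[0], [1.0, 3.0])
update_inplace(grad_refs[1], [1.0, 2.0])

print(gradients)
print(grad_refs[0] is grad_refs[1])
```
[2.0, 5.0]
True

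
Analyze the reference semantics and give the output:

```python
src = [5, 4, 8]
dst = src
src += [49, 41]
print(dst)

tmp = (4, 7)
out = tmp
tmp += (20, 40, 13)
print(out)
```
[5, 4, 8, 49, 41]
(4, 7)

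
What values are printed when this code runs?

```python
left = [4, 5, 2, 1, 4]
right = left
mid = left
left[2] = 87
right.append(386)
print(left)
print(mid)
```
[4, 5, 87, 1, 4, 386]
[4, 5, 87, 1, 4, 386]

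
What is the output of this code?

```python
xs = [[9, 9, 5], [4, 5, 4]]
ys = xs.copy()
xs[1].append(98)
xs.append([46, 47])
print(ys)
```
[[9, 9, 5], [4, 5, 4, 98]]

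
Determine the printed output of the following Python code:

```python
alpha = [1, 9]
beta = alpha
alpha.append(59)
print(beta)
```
[1, 9, 59]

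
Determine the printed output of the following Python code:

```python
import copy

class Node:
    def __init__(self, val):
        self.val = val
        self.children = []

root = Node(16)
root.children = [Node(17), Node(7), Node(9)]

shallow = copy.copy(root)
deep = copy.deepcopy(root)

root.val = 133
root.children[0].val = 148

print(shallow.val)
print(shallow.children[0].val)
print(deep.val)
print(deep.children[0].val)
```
16
148
16
17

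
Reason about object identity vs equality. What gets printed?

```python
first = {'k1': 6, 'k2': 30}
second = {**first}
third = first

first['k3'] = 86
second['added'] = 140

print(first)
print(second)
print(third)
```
{'k1': 6, 'k2': 30, 'k3': 86}
{'k1': 6, 'k2': 30, 'added': 140}
{'k1': 6, 'k2': 30, 'k3': 86}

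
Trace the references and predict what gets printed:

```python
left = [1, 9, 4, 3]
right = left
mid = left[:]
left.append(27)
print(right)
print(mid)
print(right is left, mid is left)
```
[1, 9, 4, 3, 27]
[1, 9, 4, 3]
True False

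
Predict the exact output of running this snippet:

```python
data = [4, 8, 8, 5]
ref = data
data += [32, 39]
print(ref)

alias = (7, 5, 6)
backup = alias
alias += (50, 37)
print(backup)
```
[4, 8, 8, 5, 32, 39]
(7, 5, 6)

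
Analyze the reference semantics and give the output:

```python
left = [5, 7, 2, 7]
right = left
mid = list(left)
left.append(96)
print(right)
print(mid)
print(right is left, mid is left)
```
[5, 7, 2, 7, 96]
[5, 7, 2, 7]
True False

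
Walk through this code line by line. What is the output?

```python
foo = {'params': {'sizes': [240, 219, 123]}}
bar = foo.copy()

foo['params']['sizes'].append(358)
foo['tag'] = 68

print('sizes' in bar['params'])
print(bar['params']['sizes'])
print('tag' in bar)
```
True
[240, 219, 123, 358]
False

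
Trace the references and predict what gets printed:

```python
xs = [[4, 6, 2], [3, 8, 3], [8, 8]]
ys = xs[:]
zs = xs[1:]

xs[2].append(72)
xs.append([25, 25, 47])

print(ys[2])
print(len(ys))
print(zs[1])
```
[8, 8, 72]
3
[8, 8, 72]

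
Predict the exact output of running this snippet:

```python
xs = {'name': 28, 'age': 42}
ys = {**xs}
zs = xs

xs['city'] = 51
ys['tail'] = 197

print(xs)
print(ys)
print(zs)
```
{'name': 28, 'age': 42, 'city': 51}
{'name': 28, 'age': 42, 'tail': 197}
{'name': 28, 'age': 42, 'city': 51}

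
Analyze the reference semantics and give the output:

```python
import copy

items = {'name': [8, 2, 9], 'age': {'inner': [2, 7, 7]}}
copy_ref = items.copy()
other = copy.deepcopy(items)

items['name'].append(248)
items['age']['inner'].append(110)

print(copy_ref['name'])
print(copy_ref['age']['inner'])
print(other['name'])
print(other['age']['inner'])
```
[8, 2, 9, 248]
[2, 7, 7, 110]
[8, 2, 9]
[2, 7, 7]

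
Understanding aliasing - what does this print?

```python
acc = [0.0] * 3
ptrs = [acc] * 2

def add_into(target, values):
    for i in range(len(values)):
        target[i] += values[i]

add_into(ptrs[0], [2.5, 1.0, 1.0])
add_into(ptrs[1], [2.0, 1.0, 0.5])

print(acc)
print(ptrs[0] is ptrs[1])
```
[4.5, 2.0, 1.5]
True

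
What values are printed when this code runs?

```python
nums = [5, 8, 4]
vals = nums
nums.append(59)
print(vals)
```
[5, 8, 4, 59]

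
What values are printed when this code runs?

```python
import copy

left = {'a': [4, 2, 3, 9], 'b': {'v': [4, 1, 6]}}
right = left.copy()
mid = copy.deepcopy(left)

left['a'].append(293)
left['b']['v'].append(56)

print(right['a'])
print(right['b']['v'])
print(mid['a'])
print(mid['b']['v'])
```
[4, 2, 3, 9, 293]
[4, 1, 6, 56]
[4, 2, 3, 9]
[4, 1, 6]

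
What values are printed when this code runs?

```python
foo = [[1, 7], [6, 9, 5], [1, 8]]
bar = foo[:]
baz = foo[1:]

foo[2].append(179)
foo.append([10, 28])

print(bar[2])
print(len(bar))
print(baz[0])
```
[1, 8, 179]
3
[6, 9, 5]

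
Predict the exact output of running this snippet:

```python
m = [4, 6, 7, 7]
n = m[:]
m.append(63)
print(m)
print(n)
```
[4, 6, 7, 7, 63]
[4, 6, 7, 7]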